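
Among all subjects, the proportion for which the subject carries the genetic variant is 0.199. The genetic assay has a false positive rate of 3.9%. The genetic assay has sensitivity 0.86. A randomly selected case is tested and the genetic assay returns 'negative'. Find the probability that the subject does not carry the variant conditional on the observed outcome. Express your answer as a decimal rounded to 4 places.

P(¬H | E) ≈ 0.9651

Write H for 'the subject carries the genetic variant'. Prior odds H:¬H = 0.199/0.801 = 0.24844. For the 'negative' outcome, the likelihood ratio is 0.14/0.961 = 0.14568.
Posterior odds = 0.24844 × 0.14568 = 0.036193, so P(H|E) = 0.036193/(1+0.036193) = 0.0349. Then P(¬H|E) = 1 − 0.0349 = 0.9651.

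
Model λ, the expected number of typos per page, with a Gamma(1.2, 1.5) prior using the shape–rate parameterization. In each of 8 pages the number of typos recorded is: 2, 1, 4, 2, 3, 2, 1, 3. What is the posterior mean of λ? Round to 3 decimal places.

Posterior mean ≈ 2.021

The Poisson likelihood adds the total count to the shape and the number of exposure periods to the rate. Here ∑xᵢ = 18 and n = 8, so shape 1.2→19.2 and rate 1.5→9.5.
Posterior mean = shape/rate = 19.2/9.5 = 2.021.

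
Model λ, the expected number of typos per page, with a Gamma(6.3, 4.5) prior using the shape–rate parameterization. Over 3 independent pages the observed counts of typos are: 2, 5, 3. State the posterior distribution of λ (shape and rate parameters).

Total count ∑xᵢ = 10 over n = 3 pages.
Gamma is conjugate to the Poisson likelihood: posterior is Gamma(shape = 6.3+10 = 16.3, rate = 4.5+3 = 7.5).

Posterior: Gamma(shape=16.3, rate=7.5)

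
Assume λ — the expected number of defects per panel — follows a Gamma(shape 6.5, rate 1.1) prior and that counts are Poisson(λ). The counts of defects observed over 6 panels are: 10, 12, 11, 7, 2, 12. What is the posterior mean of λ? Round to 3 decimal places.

Posterior mean ≈ 8.521

Total count ∑xᵢ = 54 over n = 6 panels.
Gamma is conjugate to the Poisson likelihood: posterior is Gamma(shape = 6.5+54 = 60.5, rate = 1.1+6 = 7.1).
Posterior mean = shape/rate = 60.5/7.1 = 8.521.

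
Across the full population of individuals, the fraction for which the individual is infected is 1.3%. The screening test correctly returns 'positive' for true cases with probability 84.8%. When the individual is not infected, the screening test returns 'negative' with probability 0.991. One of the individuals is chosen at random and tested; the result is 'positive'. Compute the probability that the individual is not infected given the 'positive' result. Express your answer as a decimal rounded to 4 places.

P(¬H | E) ≈ 0.4462

Write H for 'the individual is infected'. Prior odds H:¬H = 0.013/0.987 = 0.013171. For the 'positive' outcome, the likelihood ratio is 0.848/0.009 = 94.222.
Posterior odds = 0.013171 × 94.222 = 1.2410, so P(H|E) = 1.2410/(1+1.2410) = 0.5538. Then P(¬H|E) = 1 − 0.5538 = 0.4462.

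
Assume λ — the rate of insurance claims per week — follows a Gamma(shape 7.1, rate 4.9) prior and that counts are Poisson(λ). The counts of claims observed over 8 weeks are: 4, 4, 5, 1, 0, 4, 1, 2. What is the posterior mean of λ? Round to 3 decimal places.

Total count ∑xᵢ = 21 over n = 8 weeks.
Gamma is conjugate to the Poisson likelihood: posterior is Gamma(shape = 7.1+21 = 28.1, rate = 4.9+8 = 12.9).
E[λ | data] = 28.1/12.9 = 2.178.

Posterior mean ≈ 2.178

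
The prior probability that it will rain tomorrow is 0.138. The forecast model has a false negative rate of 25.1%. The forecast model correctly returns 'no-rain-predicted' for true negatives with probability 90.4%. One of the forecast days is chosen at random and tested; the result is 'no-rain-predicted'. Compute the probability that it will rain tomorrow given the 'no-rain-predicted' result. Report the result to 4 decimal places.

Write H for 'it will rain tomorrow'. Prior odds H:¬H = 0.138/0.862 = 0.16009. For the 'no-rain-predicted' outcome, the likelihood ratio is 0.251/0.904 = 0.27765.
Posterior odds = 0.16009 × 0.27765 = 0.044451, so P(H|E) = 0.044451/(1+0.044451) = 0.0426.

P(H | E) ≈ 0.0426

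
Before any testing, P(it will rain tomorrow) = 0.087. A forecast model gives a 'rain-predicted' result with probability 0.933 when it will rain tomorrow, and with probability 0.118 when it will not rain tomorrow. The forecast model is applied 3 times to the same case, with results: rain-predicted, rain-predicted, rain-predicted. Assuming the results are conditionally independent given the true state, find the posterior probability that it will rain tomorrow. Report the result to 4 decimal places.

With H the event that it will rain tomorrow, the joint likelihood of the observed sequence is P(data|H) = 0.933·0.933·0.933 = 0.81217 and P(data|¬H) = 0.118·0.118·0.118 = 0.0016430.
Bayes: P(H|data) = 0.087·0.81217 / (0.087·0.81217 + 0.913·0.0016430) = 0.070658/0.072159 = 0.9792.

Posterior P(H) ≈ 0.9792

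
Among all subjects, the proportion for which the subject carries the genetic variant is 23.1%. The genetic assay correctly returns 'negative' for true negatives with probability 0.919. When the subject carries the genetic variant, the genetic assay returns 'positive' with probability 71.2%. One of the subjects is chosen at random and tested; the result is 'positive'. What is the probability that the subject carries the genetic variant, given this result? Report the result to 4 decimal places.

Let H be the event that the subject carries the genetic variant. P(H) = 0.231, so P(¬H) = 0.769. With E the 'positive' result, P(E|H) = 0.712 and P(E|¬H) = 0.081.
P(E) = 0.712·0.231 + 0.081·0.769 = 0.16447 + 0.062289 = 0.22676.
By Bayes' theorem, P(H|E) = 0.16447 / 0.22676 = 0.7253.

P(H | E) ≈ 0.7253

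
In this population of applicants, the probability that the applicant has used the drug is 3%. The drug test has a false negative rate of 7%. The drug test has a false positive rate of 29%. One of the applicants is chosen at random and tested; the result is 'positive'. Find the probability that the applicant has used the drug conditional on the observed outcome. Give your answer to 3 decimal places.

P(H | E) ≈ 0.090

Let H be the event that the applicant has used the drug. P(H) = 0.03, so P(¬H) = 0.97. With E the 'positive' result, P(E|H) = 0.93 and P(E|¬H) = 0.29.
P(E) = 0.93·0.03 + 0.29·0.97 = 0.027900 + 0.28130 = 0.30920.
By Bayes' theorem, P(H|E) = 0.027900 / 0.30920 = 0.090.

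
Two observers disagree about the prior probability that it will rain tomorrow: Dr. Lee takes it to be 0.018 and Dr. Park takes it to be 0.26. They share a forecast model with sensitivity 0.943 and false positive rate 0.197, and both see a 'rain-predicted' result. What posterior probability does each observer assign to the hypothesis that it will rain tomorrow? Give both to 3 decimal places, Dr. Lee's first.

Dr. Lee: 0.081; Dr. Park: 0.627

The likelihood ratio for a 'rain-predicted' result is 0.943/0.197 = 4.7868.
Dr. Lee: prior odds 0.018/0.982 = 0.018330; posterior odds 0.087742; posterior probability 0.081.
Dr. Park: prior odds 0.26/0.74 = 0.35135; posterior odds 1.6818; posterior probability 0.627.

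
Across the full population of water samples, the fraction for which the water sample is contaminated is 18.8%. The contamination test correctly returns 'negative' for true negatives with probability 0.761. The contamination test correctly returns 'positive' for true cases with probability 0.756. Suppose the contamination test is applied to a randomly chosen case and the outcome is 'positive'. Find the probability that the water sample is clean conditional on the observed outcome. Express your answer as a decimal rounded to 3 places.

Write H for 'the water sample is contaminated'. Prior odds H:¬H = 0.188/0.812 = 0.23153. For the 'positive' outcome, the likelihood ratio is 0.756/0.239 = 3.1632.
Posterior odds = 0.23153 × 3.1632 = 0.73236, so P(H|E) = 0.73236/(1+0.73236) = 0.423. Then P(¬H|E) = 1 − 0.423 = 0.577.

P(¬H | E) ≈ 0.577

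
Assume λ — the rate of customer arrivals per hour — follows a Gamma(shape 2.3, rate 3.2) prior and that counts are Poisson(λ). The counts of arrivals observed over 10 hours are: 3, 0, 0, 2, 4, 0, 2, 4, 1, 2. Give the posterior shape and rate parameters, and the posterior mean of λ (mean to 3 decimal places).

Posterior: Gamma(shape=20.3, rate=13.2); mean ≈ 1.538

The Poisson likelihood adds the total count to the shape and the number of exposure periods to the rate. Here ∑xᵢ = 18 and n = 10, so shape 2.3→20.3 and rate 3.2→13.2.
Posterior mean = shape/rate = 20.3/13.2 = 1.538.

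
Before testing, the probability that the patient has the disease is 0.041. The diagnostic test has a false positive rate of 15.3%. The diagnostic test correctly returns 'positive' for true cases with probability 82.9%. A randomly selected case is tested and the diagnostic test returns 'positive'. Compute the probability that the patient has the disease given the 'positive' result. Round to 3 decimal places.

Let H be the event that the patient has the disease. P(H) = 0.041, so P(¬H) = 0.959. With E the 'positive' result, P(E|H) = 0.829 and P(E|¬H) = 0.153.
P(E) = 0.829·0.041 + 0.153·0.959 = 0.033989 + 0.14673 = 0.18072.
By Bayes' theorem, P(H|E) = 0.033989 / 0.18072 = 0.188.

P(H | E) ≈ 0.188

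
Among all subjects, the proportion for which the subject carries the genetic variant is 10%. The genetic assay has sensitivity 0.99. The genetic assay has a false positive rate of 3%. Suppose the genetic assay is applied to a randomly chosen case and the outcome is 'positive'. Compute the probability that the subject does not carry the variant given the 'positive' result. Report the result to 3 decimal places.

Let H be the event that the subject carries the genetic variant. P(H) = 0.1, so P(¬H) = 0.9. With E the 'positive' result, P(E|H) = 0.99 and P(E|¬H) = 0.03.
P(E) = 0.99·0.1 + 0.03·0.9 = 0.099000 + 0.027000 = 0.12600.
By Bayes' theorem, P(H|E) = 0.099000 / 0.12600 = 0.786. Hence P(¬H|E) = 1 − 0.786 = 0.214.

P(¬H | E) ≈ 0.214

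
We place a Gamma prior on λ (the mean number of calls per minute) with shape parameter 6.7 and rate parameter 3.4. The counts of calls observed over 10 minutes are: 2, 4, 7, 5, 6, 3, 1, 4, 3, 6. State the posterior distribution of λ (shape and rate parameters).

Total count ∑xᵢ = 41 over n = 10 minutes.
Gamma is conjugate to the Poisson likelihood: posterior is Gamma(shape = 6.7+41 = 47.7, rate = 3.4+10 = 13.4).

Posterior: Gamma(shape=47.7, rate=13.4)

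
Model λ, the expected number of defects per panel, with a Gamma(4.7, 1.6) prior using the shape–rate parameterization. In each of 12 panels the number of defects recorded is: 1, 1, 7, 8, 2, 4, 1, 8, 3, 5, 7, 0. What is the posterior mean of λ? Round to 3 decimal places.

The Poisson likelihood adds the total count to the shape and the number of exposure periods to the rate. Here ∑xᵢ = 47 and n = 12, so shape 4.7→51.7 and rate 1.6→13.6.
Posterior mean = shape/rate = 51.7/13.6 = 3.801.

Posterior mean ≈ 3.801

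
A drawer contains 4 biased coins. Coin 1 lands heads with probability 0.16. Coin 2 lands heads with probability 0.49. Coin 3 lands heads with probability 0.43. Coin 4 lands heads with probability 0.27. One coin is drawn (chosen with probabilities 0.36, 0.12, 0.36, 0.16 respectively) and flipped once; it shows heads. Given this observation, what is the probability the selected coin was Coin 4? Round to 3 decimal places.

Posterior probability ≈ 0.137

P(heads|C1) = 0.16; P(heads|C2) = 0.49; P(heads|C3) = 0.43; P(heads|C4) = 0.27.
Prior × likelihood for each source: 0.36·0.16=0.05760, 0.12·0.49=0.05880, 0.36·0.43=0.1548, 0.16·0.27=0.04320. Summing gives P(heads) = 0.31440.
P(Coin 4 | heads) = 0.04320 / 0.31440 = 0.137.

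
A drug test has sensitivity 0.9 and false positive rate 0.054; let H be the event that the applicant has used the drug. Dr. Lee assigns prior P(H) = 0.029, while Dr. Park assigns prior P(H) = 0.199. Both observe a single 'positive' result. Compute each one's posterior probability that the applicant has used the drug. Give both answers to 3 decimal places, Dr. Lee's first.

Dr. Lee: 0.332; Dr. Park: 0.805

The likelihood ratio for a 'positive' result is 0.9/0.054 = 16.667.
Dr. Lee: prior odds 0.029/0.971 = 0.029866; posterior odds 0.49777; posterior probability 0.332.
Dr. Park: prior odds 0.199/0.801 = 0.24844; posterior odds 4.1407; posterior probability 0.805.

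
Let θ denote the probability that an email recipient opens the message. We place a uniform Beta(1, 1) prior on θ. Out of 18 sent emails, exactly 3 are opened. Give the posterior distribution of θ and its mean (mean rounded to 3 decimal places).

Observing 3 successes and 15 failures updates Beta(1, 1) by adding the success and failure counts to the two shape parameters: α = 1+3 = 4, β = 1+15 = 16.
E[θ | data] = 4/(4+16) = 0.200.

Posterior: Beta(4, 16); mean ≈ 0.200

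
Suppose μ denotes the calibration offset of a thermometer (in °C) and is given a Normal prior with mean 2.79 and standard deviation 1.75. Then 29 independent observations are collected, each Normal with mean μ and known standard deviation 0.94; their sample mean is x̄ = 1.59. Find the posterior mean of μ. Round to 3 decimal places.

Prior precision 1/τ₀² = 1/1.75² = 0.326531; data precision n/σ² = 29/0.94² = 32.8203.
Posterior precision = 0.326531 + 32.8203 = 33.1468.
Posterior mean = (0.326531·2.79 + 32.8203·1.59) / 33.1468 = 1.602.

Posterior mean ≈ 1.602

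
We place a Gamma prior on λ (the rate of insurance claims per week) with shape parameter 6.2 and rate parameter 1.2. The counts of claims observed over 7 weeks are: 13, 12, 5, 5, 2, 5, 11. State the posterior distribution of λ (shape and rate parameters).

Total count ∑xᵢ = 53 over n = 7 weeks.
Gamma is conjugate to the Poisson likelihood: posterior is Gamma(shape = 6.2+53 = 59.2, rate = 1.2+7 = 8.2).

Posterior: Gamma(shape=59.2, rate=8.2)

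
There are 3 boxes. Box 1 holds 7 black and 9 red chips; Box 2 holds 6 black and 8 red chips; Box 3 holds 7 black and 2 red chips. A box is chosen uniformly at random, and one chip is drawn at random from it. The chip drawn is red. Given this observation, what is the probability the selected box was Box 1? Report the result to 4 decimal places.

Tabulate prior·likelihood by source: [1] prior 0.333333, lik 0.5625, product 0.1875; [2] prior 0.333333, lik 0.5714, product 0.1905; [3] prior 0.333333, lik 0.2222, product 0.07407.
Normalizing constant = 0.45205; the posterior for Box 1 is its product over the sum, 0.1875/0.45205 = 0.4148.

Posterior probability ≈ 0.4148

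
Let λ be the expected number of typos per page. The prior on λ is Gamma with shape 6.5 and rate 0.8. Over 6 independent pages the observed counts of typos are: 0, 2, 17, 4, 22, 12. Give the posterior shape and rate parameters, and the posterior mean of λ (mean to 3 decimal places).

Posterior: Gamma(shape=63.5, rate=6.8); mean ≈ 9.338

Total count ∑xᵢ = 57 over n = 6 pages.
Gamma is conjugate to the Poisson likelihood: posterior is Gamma(shape = 6.5+57 = 63.5, rate = 0.8+6 = 6.8).
Posterior mean = shape/rate = 63.5/6.8 = 9.338.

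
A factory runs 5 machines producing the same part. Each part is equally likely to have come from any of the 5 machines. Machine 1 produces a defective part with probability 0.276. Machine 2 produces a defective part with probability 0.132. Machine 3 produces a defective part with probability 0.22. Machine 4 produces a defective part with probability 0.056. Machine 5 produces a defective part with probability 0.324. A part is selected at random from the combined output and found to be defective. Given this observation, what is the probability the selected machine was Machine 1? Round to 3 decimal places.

Posterior probability ≈ 0.274

Tabulate prior·likelihood by source: [1] prior 0.2, lik 0.276, product 0.05520; [2] prior 0.2, lik 0.132, product 0.02640; [3] prior 0.2, lik 0.22, product 0.04400; [4] prior 0.2, lik 0.056, product 0.01120; [5] prior 0.2, lik 0.324, product 0.06480.
Normalizing constant = 0.20160; the posterior for Machine 1 is its product over the sum, 0.05520/0.20160 = 0.274.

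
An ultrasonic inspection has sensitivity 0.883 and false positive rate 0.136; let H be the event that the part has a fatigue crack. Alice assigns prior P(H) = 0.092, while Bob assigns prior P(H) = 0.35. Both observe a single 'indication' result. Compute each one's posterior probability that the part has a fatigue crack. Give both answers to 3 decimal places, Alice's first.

P('+'|H) = 0.883, P('+'|¬H) = 0.136.
Alice: numerator 0.883·0.092 = 0.081236; evidence = 0.081236+0.136·0.908 = 0.20472; posterior = 0.397.
Bob: numerator 0.883·0.35 = 0.30905; evidence = 0.30905+0.136·0.65 = 0.39745; posterior = 0.778.

Alice: 0.397; Bob: 0.778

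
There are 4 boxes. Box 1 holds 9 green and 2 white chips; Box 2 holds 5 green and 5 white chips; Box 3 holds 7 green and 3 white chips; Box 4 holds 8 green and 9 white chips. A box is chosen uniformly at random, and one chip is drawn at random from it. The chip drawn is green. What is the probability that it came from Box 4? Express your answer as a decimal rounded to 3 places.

Tabulate prior·likelihood by source: [1] prior 0.25, lik 0.8182, product 0.2045; [2] prior 0.25, lik 0.5, product 0.1250; [3] prior 0.25, lik 0.7, product 0.1750; [4] prior 0.25, lik 0.4706, product 0.1176.
Normalizing constant = 0.62219; the posterior for Box 4 is its product over the sum, 0.1176/0.62219 = 0.189.

Posterior probability ≈ 0.189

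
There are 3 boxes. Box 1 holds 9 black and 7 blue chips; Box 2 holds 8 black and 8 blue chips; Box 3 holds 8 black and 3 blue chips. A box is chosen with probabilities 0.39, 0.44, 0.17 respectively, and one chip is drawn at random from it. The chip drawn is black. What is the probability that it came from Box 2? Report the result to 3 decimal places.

Posterior probability ≈ 0.391

Tabulate prior·likelihood by source: [1] prior 0.39, lik 0.5625, product 0.2194; [2] prior 0.44, lik 0.5, product 0.2200; [3] prior 0.17, lik 0.7273, product 0.1236.
Normalizing constant = 0.56301; the posterior for Box 2 is its product over the sum, 0.2200/0.56301 = 0.391.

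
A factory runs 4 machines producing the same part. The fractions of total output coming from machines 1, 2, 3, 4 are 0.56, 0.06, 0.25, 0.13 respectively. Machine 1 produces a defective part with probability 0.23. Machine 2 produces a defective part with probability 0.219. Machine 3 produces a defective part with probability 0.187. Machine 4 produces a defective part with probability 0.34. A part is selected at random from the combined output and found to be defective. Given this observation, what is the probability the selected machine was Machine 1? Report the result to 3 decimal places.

Posterior probability ≈ 0.553

Tabulate prior·likelihood by source: [1] prior 0.56, lik 0.23, product 0.1288; [2] prior 0.06, lik 0.219, product 0.01314; [3] prior 0.25, lik 0.187, product 0.04675; [4] prior 0.13, lik 0.34, product 0.04420.
Normalizing constant = 0.23289; the posterior for Machine 1 is its product over the sum, 0.1288/0.23289 = 0.553.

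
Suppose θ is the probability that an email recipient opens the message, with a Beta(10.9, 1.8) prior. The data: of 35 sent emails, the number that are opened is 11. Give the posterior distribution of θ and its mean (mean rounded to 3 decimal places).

Posterior: Beta(21.9, 25.8); mean ≈ 0.459

The binomial likelihood is conjugate to the Beta prior: with 11 successes and 24 failures, the posterior is Beta(10.9+11, 1.8+24) = Beta(21.9, 25.8).
E[θ | data] = 21.9/(21.9+25.8) = 0.459.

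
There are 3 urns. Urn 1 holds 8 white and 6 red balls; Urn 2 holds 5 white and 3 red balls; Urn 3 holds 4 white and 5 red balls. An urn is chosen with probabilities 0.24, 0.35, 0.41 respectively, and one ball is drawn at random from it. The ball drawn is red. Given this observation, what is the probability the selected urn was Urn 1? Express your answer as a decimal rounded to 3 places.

Tabulate prior·likelihood by source: [1] prior 0.24, lik 0.4286, product 0.1029; [2] prior 0.35, lik 0.375, product 0.1312; [3] prior 0.41, lik 0.5556, product 0.2278.
Normalizing constant = 0.46188; the posterior for Urn 1 is its product over the sum, 0.1029/0.46188 = 0.223.

Posterior probability ≈ 0.223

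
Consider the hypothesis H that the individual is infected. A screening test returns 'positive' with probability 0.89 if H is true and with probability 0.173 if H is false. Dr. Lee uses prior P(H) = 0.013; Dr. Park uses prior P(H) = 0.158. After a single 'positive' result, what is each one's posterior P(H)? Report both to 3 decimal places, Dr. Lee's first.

P('+'|H) = 0.89, P('+'|¬H) = 0.173.
Dr. Lee: numerator 0.89·0.013 = 0.011570; evidence = 0.011570+0.173·0.987 = 0.18232; posterior = 0.063.
Dr. Park: numerator 0.89·0.158 = 0.14062; evidence = 0.14062+0.173·0.842 = 0.28629; posterior = 0.491.

Dr. Lee: 0.063; Dr. Park: 0.491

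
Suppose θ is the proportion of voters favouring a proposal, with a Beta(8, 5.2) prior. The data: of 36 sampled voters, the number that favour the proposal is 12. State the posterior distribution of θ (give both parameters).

The binomial likelihood is conjugate to the Beta prior: with 12 successes and 24 failures, the posterior is Beta(8+12, 5.2+24) = Beta(20, 29.2).

Posterior: Beta(20, 29.2)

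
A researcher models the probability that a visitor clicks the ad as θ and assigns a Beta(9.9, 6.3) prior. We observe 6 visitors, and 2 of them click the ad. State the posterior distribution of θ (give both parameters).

Posterior: Beta(11.9, 10.3)

The binomial likelihood is conjugate to the Beta prior: with 2 successes and 4 failures, the posterior is Beta(9.9+2, 6.3+4) = Beta(11.9, 10.3).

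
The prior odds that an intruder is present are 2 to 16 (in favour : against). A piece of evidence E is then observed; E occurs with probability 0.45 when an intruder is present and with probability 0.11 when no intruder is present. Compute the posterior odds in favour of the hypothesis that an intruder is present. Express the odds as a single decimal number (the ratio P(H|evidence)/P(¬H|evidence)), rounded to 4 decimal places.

Posterior odds ≈ 0.5114

Prior odds = 2/16 = 0.12500.
Likelihood ratio for E = 0.45/0.11 = 4.0909.
Posterior odds = prior odds × LR = 0.51136.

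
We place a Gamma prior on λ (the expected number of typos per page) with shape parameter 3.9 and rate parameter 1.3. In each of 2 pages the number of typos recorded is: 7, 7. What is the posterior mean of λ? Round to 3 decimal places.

Total count ∑xᵢ = 14 over n = 2 pages.
Gamma is conjugate to the Poisson likelihood: posterior is Gamma(shape = 3.9+14 = 17.9, rate = 1.3+2 = 3.3).
Posterior mean = shape/rate = 17.9/3.3 = 5.424.

Posterior mean ≈ 5.424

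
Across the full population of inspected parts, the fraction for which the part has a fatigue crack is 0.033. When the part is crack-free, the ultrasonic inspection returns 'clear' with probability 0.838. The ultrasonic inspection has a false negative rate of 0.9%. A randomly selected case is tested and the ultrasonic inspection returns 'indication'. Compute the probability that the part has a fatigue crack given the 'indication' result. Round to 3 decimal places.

P(H | E) ≈ 0.173

Let H be the event that the part has a fatigue crack. P(H) = 0.033, so P(¬H) = 0.967. With E the 'indication' result, P(E|H) = 0.991 and P(E|¬H) = 0.162.
P(E) = 0.991·0.033 + 0.162·0.967 = 0.032703 + 0.15665 = 0.18936.
By Bayes' theorem, P(H|E) = 0.032703 / 0.18936 = 0.173.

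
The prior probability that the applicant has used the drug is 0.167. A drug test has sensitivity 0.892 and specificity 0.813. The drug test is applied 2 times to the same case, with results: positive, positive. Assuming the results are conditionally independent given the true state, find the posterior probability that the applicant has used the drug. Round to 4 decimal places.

Posterior P(H) ≈ 0.8202

With H the event that the applicant has used the drug, the joint likelihood of the observed sequence is P(data|H) = 0.892·0.892 = 0.79566 and P(data|¬H) = 0.187·0.187 = 0.034969.
Bayes: P(H|data) = 0.167·0.79566 / (0.167·0.79566 + 0.833·0.034969) = 0.13288/0.16201 = 0.8202.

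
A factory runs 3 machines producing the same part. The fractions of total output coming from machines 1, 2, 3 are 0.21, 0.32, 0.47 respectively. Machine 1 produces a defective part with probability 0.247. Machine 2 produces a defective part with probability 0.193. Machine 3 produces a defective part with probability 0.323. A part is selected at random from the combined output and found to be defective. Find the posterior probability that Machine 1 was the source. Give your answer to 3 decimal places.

Posterior probability ≈ 0.195

P(defective|M1) = 0.247; P(defective|M2) = 0.193; P(defective|M3) = 0.323.
Prior × likelihood for each source: 0.21·0.247=0.05187, 0.32·0.193=0.06176, 0.47·0.323=0.1518. Summing gives P(defective) = 0.26544.
P(Machine 1 | defective) = 0.05187 / 0.26544 = 0.195.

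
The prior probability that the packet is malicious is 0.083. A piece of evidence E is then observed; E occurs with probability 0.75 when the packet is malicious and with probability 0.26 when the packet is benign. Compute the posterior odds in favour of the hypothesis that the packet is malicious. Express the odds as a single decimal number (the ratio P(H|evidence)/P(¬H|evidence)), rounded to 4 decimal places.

Posterior odds ≈ 0.2611

Prior odds = 0.083/(1−0.083) = 0.090513.
Likelihood ratio for E = 0.75/0.26 = 2.8846.
Posterior odds = prior odds × LR = 0.26109.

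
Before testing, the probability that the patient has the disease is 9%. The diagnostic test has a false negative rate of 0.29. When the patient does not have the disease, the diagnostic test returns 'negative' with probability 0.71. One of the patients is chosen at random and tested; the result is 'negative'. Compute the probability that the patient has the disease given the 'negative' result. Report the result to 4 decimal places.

P(H | E) ≈ 0.0388

Let H be the event that the patient has the disease. P(H) = 0.09, so P(¬H) = 0.91. With E the 'negative' result, P(E|H) = 0.29 and P(E|¬H) = 0.71.
P(E) = 0.29·0.09 + 0.71·0.91 = 0.026100 + 0.64610 = 0.67220.
By Bayes' theorem, P(H|E) = 0.026100 / 0.67220 = 0.0388.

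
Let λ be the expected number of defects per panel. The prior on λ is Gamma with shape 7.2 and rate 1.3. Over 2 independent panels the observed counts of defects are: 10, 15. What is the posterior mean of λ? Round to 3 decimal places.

The Poisson likelihood adds the total count to the shape and the number of exposure periods to the rate. Here ∑xᵢ = 25 and n = 2, so shape 7.2→32.2 and rate 1.3→3.3.
Posterior mean = shape/rate = 32.2/3.3 = 9.758.

Posterior mean ≈ 9.758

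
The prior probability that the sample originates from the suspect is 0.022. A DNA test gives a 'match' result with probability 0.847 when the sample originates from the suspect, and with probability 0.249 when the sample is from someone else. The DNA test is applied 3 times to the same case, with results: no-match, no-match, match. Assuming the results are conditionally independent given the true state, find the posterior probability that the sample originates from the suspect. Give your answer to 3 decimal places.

Let H be the event that the sample originates from the suspect; start with P(H) = 0.022. P('match'|H) = 0.847, P('match'|¬H) = 0.249.
Update on result 1 ('no-match'): P(H) ← 0.153·0.0220 / (0.153·0.0220 + 0.751·0.9780) = 0.0033660/0.73784 = 0.0046.
Update on result 2 ('no-match'): P(H) ← 0.153·0.0046 / (0.153·0.0046 + 0.751·0.9954) = 0.00069798/0.74827 = 0.0009.
Update on result 3 ('match'): P(H) ← 0.847·0.0009 / (0.847·0.0009 + 0.249·0.9991) = 0.00079007/0.24956 = 0.0032.

Posterior P(H) ≈ 0.003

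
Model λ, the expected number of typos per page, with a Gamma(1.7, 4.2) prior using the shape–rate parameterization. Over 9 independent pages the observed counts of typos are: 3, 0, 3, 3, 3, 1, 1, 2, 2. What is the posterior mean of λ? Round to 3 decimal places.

Posterior mean ≈ 1.492

The Poisson likelihood adds the total count to the shape and the number of exposure periods to the rate. Here ∑xᵢ = 18 and n = 9, so shape 1.7→19.7 and rate 4.2→13.2.
Posterior mean = shape/rate = 19.7/13.2 = 1.492.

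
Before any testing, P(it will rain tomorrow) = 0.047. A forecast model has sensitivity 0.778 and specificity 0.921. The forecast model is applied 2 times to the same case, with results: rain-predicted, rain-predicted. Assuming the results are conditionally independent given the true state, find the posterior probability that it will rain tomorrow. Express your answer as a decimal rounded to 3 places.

Let H be the event that it will rain tomorrow; start with P(H) = 0.047. P('rain-predicted'|H) = 0.778, P('rain-predicted'|¬H) = 0.079.
Update on result 1 ('rain-predicted'): P(H) ← 0.778·0.0470 / (0.778·0.0470 + 0.079·0.9530) = 0.036566/0.11185 = 0.3269.
Update on result 2 ('rain-predicted'): P(H) ← 0.778·0.3269 / (0.778·0.3269 + 0.079·0.6731) = 0.25434/0.30751 = 0.8271.

Posterior P(H) ≈ 0.827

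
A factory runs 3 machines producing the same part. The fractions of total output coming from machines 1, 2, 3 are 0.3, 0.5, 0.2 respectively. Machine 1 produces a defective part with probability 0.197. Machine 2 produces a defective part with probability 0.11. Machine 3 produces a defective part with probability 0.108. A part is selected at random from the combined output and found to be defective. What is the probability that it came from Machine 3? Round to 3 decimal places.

Posterior probability ≈ 0.159

Tabulate prior·likelihood by source: [1] prior 0.3, lik 0.197, product 0.05910; [2] prior 0.5, lik 0.11, product 0.05500; [3] prior 0.2, lik 0.108, product 0.02160.
Normalizing constant = 0.13570; the posterior for Machine 3 is its product over the sum, 0.02160/0.13570 = 0.159.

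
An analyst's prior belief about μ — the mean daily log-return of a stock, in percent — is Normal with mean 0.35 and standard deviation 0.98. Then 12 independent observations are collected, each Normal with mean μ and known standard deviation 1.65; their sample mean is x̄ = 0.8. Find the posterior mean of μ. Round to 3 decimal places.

Posterior mean ≈ 0.714

Prior precision 1/τ₀² = 1/0.98² = 1.04123; data precision n/σ² = 12/1.65² = 4.40771.
Posterior precision = 1.04123 + 4.40771 = 5.44895.
Posterior mean = (1.04123·0.35 + 4.40771·0.8) / 5.44895 = 0.714.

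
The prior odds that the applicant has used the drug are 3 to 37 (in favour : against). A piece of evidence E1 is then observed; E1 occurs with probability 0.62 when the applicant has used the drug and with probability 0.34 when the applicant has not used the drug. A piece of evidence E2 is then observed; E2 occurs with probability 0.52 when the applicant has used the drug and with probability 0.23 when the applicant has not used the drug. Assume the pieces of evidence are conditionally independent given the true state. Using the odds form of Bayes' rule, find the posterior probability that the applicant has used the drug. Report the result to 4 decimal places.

Posterior probability ≈ 0.2505

Prior odds = 3/37 = 0.081081. In log-odds, ln(0.081081) = -2.5123.
Add log likelihood ratios: ln(1.8235) + ln(2.2609) = 1.4165.
Posterior log-odds = -1.0958, so posterior odds = exp(-1.0958) = 0.33428. Converting, P(H|E) = 0.33428/1.3343 = 0.2505.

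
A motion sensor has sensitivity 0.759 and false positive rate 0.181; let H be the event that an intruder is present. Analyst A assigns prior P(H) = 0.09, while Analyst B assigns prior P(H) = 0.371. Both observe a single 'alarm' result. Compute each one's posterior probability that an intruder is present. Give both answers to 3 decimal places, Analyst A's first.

Analyst A: 0.293; Analyst B: 0.712

P('+'|H) = 0.759, P('+'|¬H) = 0.181.
Analyst A: numerator 0.759·0.09 = 0.068310; evidence = 0.068310+0.181·0.91 = 0.23302; posterior = 0.293.
Analyst B: numerator 0.759·0.371 = 0.28159; evidence = 0.28159+0.181·0.629 = 0.39544; posterior = 0.712.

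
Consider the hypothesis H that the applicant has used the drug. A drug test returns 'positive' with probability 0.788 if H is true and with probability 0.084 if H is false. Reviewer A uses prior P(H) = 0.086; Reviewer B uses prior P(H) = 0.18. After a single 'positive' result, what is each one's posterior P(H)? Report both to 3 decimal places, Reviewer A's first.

The likelihood ratio for a 'positive' result is 0.788/0.084 = 9.3810.
Reviewer A: prior odds 0.086/0.914 = 0.094092; posterior odds 0.88267; posterior probability 0.469.
Reviewer B: prior odds 0.18/0.82 = 0.21951; posterior odds 2.0592; posterior probability 0.673.

Reviewer A: 0.469; Reviewer B: 0.673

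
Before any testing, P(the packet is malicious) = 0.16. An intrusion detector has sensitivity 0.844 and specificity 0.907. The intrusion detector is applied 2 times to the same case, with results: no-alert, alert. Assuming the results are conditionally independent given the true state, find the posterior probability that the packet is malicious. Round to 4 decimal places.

With H the event that the packet is malicious, the joint likelihood of the observed sequence is P(data|H) = 0.156·0.844 = 0.13166 and P(data|¬H) = 0.907·0.093 = 0.084351.
Bayes: P(H|data) = 0.16·0.13166 / (0.16·0.13166 + 0.84·0.084351) = 0.021066/0.091921 = 0.2292.

Posterior P(H) ≈ 0.2292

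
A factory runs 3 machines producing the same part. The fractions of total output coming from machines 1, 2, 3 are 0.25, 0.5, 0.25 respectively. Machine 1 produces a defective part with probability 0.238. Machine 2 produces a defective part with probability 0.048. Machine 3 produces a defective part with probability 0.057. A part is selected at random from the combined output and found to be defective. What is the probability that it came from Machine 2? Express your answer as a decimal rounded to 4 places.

P(defective|M1) = 0.238; P(defective|M2) = 0.048; P(defective|M3) = 0.057.
Prior × likelihood for each source: 0.25·0.238=0.05950, 0.5·0.048=0.02400, 0.25·0.057=0.01425. Summing gives P(defective) = 0.097750.
P(Machine 2 | defective) = 0.02400 / 0.097750 = 0.2455.

Posterior probability ≈ 0.2455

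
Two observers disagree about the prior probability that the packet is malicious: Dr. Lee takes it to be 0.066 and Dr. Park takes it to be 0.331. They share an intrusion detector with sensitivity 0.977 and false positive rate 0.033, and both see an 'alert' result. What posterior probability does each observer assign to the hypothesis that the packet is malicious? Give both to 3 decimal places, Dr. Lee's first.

The likelihood ratio for an 'alert' result is 0.977/0.033 = 29.606.
Dr. Lee: prior odds 0.066/0.934 = 0.070664; posterior odds 2.0921; posterior probability 0.677.
Dr. Park: prior odds 0.331/0.669 = 0.49477; posterior odds 14.648; posterior probability 0.936.

Dr. Lee: 0.677; Dr. Park: 0.936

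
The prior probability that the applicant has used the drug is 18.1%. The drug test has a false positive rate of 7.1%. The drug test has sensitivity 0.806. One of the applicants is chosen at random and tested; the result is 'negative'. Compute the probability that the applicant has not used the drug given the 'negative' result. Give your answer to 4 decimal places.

P(¬H | E) ≈ 0.9559

Write H for 'the applicant has used the drug'. Prior odds H:¬H = 0.181/0.819 = 0.22100. For the 'negative' outcome, the likelihood ratio is 0.194/0.929 = 0.20883.
Posterior odds = 0.22100 × 0.20883 = 0.046151, so P(H|E) = 0.046151/(1+0.046151) = 0.0441. Then P(¬H|E) = 1 − 0.0441 = 0.9559.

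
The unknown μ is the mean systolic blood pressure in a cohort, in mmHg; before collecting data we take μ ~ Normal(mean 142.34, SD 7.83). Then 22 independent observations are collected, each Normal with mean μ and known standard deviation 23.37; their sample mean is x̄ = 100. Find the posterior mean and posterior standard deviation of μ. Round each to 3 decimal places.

Posterior mean ≈ 112.203; posterior SD ≈ 4.204

With known σ, the Normal prior is conjugate. Weight on the data is w = (n/σ²)/(n/σ² + 1/τ₀²) = 0.0402815/(0.0402815+0.0163108) = 0.71178.
Posterior mean = w·x̄ + (1−w)·μ₀ = 0.71178·100 + 0.28822·142.34 = 112.203. Posterior variance = 1/(0.0402815+0.0163108) = 17.6702, so SD = 4.204.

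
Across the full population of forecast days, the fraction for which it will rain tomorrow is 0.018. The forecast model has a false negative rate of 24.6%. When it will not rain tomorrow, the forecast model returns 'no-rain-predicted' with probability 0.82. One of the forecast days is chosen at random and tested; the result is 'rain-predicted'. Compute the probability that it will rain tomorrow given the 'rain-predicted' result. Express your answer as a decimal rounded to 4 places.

Let H be the event that it will rain tomorrow. P(H) = 0.018, so P(¬H) = 0.982. With E the 'rain-predicted' result, P(E|H) = 0.754 and P(E|¬H) = 0.18.
P(E) = 0.754·0.018 + 0.18·0.982 = 0.013572 + 0.17676 = 0.19033.
By Bayes' theorem, P(H|E) = 0.013572 / 0.19033 = 0.0713.

P(H | E) ≈ 0.0713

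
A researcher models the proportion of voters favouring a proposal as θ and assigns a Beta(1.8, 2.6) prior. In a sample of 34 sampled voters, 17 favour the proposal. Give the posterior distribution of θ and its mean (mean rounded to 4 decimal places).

Posterior: Beta(18.8, 19.6); mean ≈ 0.4896

Observing 17 successes and 17 failures updates Beta(1.8, 2.6) by adding the success and failure counts to the two shape parameters: α = 1.8+17 = 18.8, β = 2.6+17 = 19.6.
E[θ | data] = 18.8/(18.8+19.6) = 0.4896.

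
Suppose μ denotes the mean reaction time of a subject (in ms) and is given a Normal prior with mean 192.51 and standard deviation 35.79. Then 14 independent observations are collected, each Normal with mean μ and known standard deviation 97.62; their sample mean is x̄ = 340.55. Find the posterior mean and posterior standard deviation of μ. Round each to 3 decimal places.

Posterior mean ≈ 289.179; posterior SD ≈ 21.083

Prior precision 1/τ₀² = 1/35.79² = 0.00078069; data precision n/σ² = 14/97.62² = 0.00146910.
Posterior precision = 0.00078069 + 0.00146910 = 0.00224978, giving posterior SD = 1/√0.00224978 = 21.083.
Posterior mean = (0.00078069·192.51 + 0.00146910·340.55) / 0.00224978 = 289.179.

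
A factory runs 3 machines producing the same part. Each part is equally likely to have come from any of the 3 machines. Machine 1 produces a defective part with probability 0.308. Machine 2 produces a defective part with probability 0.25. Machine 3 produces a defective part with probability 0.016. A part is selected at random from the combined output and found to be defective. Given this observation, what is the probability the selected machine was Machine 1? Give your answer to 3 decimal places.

Posterior probability ≈ 0.537

P(defective|M1) = 0.308; P(defective|M2) = 0.25; P(defective|M3) = 0.016.
Prior × likelihood for each source: 0.333333·0.308=0.1027, 0.333333·0.25=0.08333, 0.333333·0.016=0.005333. Summing gives P(defective) = 0.19133.
P(Machine 1 | defective) = 0.1027 / 0.19133 = 0.537.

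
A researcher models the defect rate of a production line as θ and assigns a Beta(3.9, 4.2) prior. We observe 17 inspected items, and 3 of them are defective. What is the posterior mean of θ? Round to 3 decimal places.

The binomial likelihood is conjugate to the Beta prior: with 3 successes and 14 failures, the posterior is Beta(3.9+3, 4.2+14) = Beta(6.9, 18.2).
Posterior mean = α/(α+β) = 6.9/25.1 = 0.275.

Posterior mean ≈ 0.275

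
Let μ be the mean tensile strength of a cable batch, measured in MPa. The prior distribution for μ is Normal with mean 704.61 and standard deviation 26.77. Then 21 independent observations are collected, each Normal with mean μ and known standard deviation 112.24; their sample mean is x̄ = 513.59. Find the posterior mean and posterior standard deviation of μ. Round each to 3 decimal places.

With known σ, the Normal prior is conjugate. Weight on the data is w = (n/σ²)/(n/σ² + 1/τ₀²) = 0.00166696/(0.00166696+0.00139541) = 0.54434.
Posterior mean = w·x̄ + (1−w)·μ₀ = 0.54434·513.59 + 0.45566·704.61 = 600.631. Posterior variance = 1/(0.00166696+0.00139541) = 326.544, so SD = 18.071.

Posterior mean ≈ 600.631; posterior SD ≈ 18.071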